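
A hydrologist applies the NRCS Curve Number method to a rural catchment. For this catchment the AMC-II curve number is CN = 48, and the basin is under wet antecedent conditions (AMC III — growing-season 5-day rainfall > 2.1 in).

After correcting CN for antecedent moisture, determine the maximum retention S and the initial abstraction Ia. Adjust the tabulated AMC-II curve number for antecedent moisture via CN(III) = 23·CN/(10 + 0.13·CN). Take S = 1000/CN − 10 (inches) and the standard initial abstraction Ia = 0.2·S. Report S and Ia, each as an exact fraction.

S = 325/69 in ≈ 4.710 in; Ia = 65/69 in ≈ 0.942 in

Adjust CN=48 to AMC III: 23·48/(10 + 0.13·48) → 1104 ÷ (406/25) = 13800/203 ≈ 67.980
S = 1000/(13800/203) − 10 = 325/69 in ≈ 4.710 in
Ia = 0.2·(325/69) = 65/69 in ≈ 0.942 in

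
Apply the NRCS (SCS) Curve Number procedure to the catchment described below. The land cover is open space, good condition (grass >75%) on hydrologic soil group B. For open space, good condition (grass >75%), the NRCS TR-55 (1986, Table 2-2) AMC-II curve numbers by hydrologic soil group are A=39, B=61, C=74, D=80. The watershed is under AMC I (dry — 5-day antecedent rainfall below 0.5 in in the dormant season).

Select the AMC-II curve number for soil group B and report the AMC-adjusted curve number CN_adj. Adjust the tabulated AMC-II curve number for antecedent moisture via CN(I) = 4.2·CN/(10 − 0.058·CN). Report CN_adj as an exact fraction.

CN_adj = 42700/1077 ≈ 39.647

NRCS table: open space, good condition (grass >75%), soil group B → CN(II) = 61
Adjust CN=61 to AMC I: 4.2·61/(10 − 0.058·61) → (1281/5) ÷ (3231/500) = 42700/1077 ≈ 39.647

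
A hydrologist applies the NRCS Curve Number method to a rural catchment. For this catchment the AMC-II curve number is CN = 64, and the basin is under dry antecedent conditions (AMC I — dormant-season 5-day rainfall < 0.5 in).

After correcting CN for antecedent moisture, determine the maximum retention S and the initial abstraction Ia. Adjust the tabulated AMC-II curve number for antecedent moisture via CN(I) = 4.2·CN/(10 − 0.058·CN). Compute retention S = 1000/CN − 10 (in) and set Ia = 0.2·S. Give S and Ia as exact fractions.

S = 375/28 in ≈ 13.393 in; Ia = 75/28 in ≈ 2.679 in

Adjust CN=64 to AMC I: 4.2·64/(10 − 0.058·64) → (1344/5) ÷ (786/125) = 5600/131 ≈ 42.748
Max retention: S = 1000/(5600/131) − 10 = 375/28 in (≈ 13.393 in)
Initial abstraction Ia = S/5 = (375/28)/5 = 75/28 ≈ 2.679 in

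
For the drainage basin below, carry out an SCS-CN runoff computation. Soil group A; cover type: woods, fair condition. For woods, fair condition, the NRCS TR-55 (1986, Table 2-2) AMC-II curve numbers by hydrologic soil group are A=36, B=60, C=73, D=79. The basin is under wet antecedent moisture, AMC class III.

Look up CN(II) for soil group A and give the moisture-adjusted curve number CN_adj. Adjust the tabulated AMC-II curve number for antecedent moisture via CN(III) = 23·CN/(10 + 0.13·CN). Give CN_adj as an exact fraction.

NRCS table: woods, fair condition, soil group A → CN(II) = 36
CN(III) from CN(II)=36: (23·36)/(10 + 0.13·36) = 20700/367 ≈ 56.403

CN_adj = 20700/367 ≈ 56.403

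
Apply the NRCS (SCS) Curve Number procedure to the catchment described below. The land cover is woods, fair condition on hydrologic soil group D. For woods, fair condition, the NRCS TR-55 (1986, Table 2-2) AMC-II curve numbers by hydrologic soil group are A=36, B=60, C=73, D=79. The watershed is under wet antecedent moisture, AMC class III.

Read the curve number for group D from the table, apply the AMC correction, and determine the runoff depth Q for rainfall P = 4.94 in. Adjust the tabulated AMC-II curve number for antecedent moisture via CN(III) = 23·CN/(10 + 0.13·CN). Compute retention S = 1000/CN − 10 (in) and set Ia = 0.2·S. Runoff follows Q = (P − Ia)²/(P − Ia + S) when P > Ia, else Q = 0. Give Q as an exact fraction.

Q = 183011984401/48404789150 in ≈ 3.781 in

NRCS table: woods, fair condition, soil group D → CN(II) = 79
Adjust CN=79 to AMC III: 23·79/(10 + 0.13·79) → 1817 ÷ (2027/100) = 181700/2027 ≈ 89.640
Max retention: S = 1000/(181700/2027) − 10 = 2100/1817 in (≈ 1.156 in)
Initial abstraction Ia = S/5 = (2100/1817)/5 = 420/1817 ≈ 0.231 in
Excess rainfall: 4.940 − 0.231 = 4.709 in; P > Ia so Q > 0
Q = (427799/90850)²/((427799/90850) + 2100/1817) = (183011984401/8253722500)/(532799/90850) = 183011984401/48404789150 in ≈ 3.781 in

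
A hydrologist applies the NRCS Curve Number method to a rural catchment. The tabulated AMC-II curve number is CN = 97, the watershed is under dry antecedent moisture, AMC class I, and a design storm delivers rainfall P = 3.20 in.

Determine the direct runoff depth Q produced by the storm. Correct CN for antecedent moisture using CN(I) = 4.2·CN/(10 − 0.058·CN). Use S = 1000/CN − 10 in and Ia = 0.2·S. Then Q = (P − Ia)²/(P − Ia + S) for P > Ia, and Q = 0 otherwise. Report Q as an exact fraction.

Q = 6713281/2729580 in ≈ 2.459 in

Adjust CN=97 to AMC I: 4.2·97/(10 − 0.058·97) → (2037/5) ÷ (2187/500) = 67900/729 ≈ 93.141
S = 1000/(67900/729) − 10 = 500/679 in ≈ 0.736 in
Initial abstraction Ia = S/5 = (500/679)/5 = 100/679 ≈ 0.147 in
Excess rainfall: 3.200 − 0.147 = 3.053 in; P > Ia so Q > 0
Q = (10364/3395)²/((10364/3395) + 500/679) = (107412496/11526025)/(12864/3395) = 6713281/2729580 in ≈ 2.459 in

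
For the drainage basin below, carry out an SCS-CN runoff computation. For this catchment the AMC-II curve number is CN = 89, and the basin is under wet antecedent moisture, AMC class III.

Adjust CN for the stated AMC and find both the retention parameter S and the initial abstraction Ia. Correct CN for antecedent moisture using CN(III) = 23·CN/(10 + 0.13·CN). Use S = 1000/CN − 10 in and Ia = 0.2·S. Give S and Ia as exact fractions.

S = 1100/2047 in ≈ 0.537 in; Ia = 220/2047 in ≈ 0.107 in

Wet (AMC III): CN(III) = 23·89/(10 + 0.13·89) = 2047/(2157/100) = 204700/2157 ≈ 94.900
Retention S: 1000/CN − 10 with CN=94.900 → S = 1100/2047 ≈ 0.537 in
Ia = 0.2S: 0.2·0.537 = 0.107 in (exactly 220/2047)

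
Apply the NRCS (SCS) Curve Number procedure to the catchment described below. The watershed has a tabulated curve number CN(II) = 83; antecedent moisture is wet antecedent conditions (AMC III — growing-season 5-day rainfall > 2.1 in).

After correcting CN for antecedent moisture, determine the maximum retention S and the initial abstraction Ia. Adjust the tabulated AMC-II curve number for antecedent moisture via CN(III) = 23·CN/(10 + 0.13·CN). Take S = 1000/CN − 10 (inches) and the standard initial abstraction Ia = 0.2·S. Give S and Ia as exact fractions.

S = 1700/1909 in ≈ 0.891 in; Ia = 340/1909 in ≈ 0.178 in

Adjust CN=83 to AMC III: 23·83/(10 + 0.13·83) → 1909 ÷ (2079/100) = 190900/2079 ≈ 91.823
Retention S: 1000/CN − 10 with CN=91.823 → S = 1700/1909 ≈ 0.891 in
Ia = 0.2S: 0.2·0.891 = 0.178 in (exactly 340/1909)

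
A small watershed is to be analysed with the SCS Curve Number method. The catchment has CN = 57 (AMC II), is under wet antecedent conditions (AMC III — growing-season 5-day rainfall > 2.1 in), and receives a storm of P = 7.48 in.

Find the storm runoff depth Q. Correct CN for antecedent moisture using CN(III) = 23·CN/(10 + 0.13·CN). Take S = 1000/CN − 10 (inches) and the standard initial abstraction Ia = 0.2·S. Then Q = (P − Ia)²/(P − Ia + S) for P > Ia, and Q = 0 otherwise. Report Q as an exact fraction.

Q = 50022453649/10853670675 in ≈ 4.609 in

Wet (AMC III): CN(III) = 23·57/(10 + 0.13·57) = 1311/(1741/100) = 131100/1741 ≈ 75.302
Retention S: 1000/CN − 10 with CN=75.302 → S = 4300/1311 ≈ 3.280 in
Initial abstraction Ia = S/5 = (4300/1311)/5 = 860/1311 ≈ 0.656 in
Since P=7.480 > Ia=0.656: effective rainfall P−Ia = 223657/32775 in
Q = (223657/32775)²/((223657/32775) + 4300/1311) = (50022453649/1074200625)/(331157/32775) = 50022453649/10853670675 in ≈ 4.609 in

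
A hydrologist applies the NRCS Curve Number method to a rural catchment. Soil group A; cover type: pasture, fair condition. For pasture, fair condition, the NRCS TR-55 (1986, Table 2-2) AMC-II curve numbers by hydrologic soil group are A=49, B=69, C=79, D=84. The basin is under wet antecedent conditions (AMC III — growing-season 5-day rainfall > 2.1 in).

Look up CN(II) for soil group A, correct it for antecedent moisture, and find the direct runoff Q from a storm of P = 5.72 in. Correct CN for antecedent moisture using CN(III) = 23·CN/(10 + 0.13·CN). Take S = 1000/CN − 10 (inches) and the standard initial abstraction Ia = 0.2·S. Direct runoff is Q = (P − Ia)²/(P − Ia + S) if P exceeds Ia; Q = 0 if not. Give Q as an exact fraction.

NRCS table: pasture, fair condition, soil group A → CN(II) = 49
Adjust CN=49 to AMC III: 23·49/(10 + 0.13·49) → 1127 ÷ (1637/100) = 112700/1637 ≈ 68.845
S = 1000/(112700/1637) − 10 = 5100/1127 in ≈ 4.525 in
Ia = 0.2·(5100/1127) = 1020/1127 in ≈ 0.905 in
P − Ia = 5.720 − 0.905 = 135661/28175 ≈ 4.815 in (> 0, runoff occurs)
Q: (135661/28175)² ÷ (263161/28175) = 18403906921/7414561175 in (≈ 2.482 in)

Q = 18403906921/7414561175 in ≈ 2.482 in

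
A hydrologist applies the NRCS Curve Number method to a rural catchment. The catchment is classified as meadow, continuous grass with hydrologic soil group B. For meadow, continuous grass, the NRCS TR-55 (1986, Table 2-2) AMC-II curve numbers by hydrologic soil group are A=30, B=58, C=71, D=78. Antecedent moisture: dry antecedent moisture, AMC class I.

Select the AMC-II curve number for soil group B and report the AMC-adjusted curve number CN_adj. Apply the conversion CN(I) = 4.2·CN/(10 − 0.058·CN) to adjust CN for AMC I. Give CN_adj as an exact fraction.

NRCS table: meadow, continuous grass, soil group B → CN(II) = 58
CN(I) from CN(II)=58: (4.2·58)/(10 − 0.058·58) = 2900/79 ≈ 36.709

CN_adj = 2900/79 ≈ 36.709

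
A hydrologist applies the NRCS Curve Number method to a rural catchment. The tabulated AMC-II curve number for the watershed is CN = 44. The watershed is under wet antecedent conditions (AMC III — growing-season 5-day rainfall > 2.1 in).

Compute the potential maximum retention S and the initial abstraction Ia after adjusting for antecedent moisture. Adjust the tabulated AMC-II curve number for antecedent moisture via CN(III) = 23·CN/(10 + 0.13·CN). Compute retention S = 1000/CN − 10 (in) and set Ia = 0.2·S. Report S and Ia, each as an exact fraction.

S = 1400/253 in ≈ 5.534 in; Ia = 280/253 in ≈ 1.107 in

CN(III) from CN(II)=44: (23·44)/(10 + 0.13·44) = 25300/393 ≈ 64.377
Max retention: S = 1000/(25300/393) − 10 = 1400/253 in (≈ 5.534 in)
Initial abstraction Ia = S/5 = (1400/253)/5 = 280/253 ≈ 1.107 in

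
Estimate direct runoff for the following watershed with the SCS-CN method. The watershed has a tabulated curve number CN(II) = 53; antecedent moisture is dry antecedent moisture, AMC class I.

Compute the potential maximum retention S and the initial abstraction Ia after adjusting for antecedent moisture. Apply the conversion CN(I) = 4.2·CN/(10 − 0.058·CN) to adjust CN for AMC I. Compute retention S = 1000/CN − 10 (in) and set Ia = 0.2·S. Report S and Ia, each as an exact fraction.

S = 23500/1113 in ≈ 21.114 in; Ia = 4700/1113 in ≈ 4.223 in

CN(I) from CN(II)=53: (4.2·53)/(10 − 0.058·53) = 111300/3463 ≈ 32.140
Max retention: S = 1000/(111300/3463) − 10 = 23500/1113 in (≈ 21.114 in)
Ia = 0.2·(23500/1113) = 4700/1113 in ≈ 4.223 in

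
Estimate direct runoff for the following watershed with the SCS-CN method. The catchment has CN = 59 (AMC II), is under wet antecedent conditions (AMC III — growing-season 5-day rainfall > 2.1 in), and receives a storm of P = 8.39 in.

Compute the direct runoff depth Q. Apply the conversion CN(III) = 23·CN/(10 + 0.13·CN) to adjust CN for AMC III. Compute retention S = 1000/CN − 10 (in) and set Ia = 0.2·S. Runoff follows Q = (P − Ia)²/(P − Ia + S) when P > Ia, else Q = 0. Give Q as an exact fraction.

CN(III) from CN(II)=59: (23·59)/(10 + 0.13·59) = 135700/1767 ≈ 76.797
Retention S: 1000/CN − 10 with CN=76.797 → S = 4100/1357 ≈ 3.021 in
Ia = 0.2·(4100/1357) = 820/1357 in ≈ 0.604 in
Excess rainfall: 8.390 − 0.604 = 7.786 in; P > Ia so Q > 0
Q: (1056523/135700)² ÷ (1466523/135700) = 1116240849529/199007171100 in (≈ 5.609 in)

Q = 1116240849529/199007171100 in ≈ 5.609 in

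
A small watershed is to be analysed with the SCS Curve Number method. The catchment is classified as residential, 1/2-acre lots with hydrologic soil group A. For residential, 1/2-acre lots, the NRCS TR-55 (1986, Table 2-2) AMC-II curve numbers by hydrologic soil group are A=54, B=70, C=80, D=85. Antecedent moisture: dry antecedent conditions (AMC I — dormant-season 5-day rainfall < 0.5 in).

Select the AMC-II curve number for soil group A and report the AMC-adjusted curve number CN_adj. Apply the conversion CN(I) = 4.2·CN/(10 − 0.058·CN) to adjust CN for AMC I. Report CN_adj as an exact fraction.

CN_adj = 56700/1717 ≈ 33.023

NRCS table: residential, 1/2-acre lots, soil group A → CN(II) = 54
Dry (AMC I): CN(I) = 4.2·54/(10 − 0.058·54) = (1134/5)/(1717/250) = 56700/1717 ≈ 33.023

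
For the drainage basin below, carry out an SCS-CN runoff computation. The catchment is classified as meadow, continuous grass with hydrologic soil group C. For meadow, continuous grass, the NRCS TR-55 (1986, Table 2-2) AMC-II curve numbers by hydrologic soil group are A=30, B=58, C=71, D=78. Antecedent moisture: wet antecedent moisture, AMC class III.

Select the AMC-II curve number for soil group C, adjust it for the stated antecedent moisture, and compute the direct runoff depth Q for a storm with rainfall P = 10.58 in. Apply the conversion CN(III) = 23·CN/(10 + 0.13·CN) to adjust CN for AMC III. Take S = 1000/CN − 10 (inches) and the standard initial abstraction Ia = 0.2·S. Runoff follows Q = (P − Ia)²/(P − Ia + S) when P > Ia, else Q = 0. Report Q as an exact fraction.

NRCS table: meadow, continuous grass, soil group C → CN(II) = 71
CN(III) from CN(II)=71: (23·71)/(10 + 0.13·71) = 163300/1923 ≈ 84.919
S = 1000/(163300/1923) − 10 = 2900/1633 in ≈ 1.776 in
Ia = 0.2·(2900/1633) = 580/1633 in ≈ 0.355 in
Since P=10.580 > Ia=0.355: effective rainfall P−Ia = 834857/81650 in
Q: (834857/81650)² ÷ (979857/81650) = 696986210449/80005324050 in (≈ 8.712 in)

Q = 696986210449/80005324050 in ≈ 8.712 in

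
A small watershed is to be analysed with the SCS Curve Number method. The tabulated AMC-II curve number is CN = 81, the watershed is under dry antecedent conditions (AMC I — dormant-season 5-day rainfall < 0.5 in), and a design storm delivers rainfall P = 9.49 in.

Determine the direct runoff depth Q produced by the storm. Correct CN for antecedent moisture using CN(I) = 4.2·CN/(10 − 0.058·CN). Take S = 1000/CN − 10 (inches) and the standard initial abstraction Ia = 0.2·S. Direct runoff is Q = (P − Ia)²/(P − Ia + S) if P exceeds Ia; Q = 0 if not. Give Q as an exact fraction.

CN(I) from CN(II)=81: (4.2·81)/(10 − 0.058·81) = 170100/2651 ≈ 64.164
Retention S: 1000/CN − 10 with CN=64.164 → S = 9500/1701 ≈ 5.585 in
Ia = 0.2·(9500/1701) = 1900/1701 in ≈ 1.117 in
P − Ia = 9.490 − 1.117 = 1424249/170100 ≈ 8.373 in (> 0, runoff occurs)
Q: (1424249/170100)² ÷ (2374249/170100) = 2028485214001/403859754900 in (≈ 5.023 in)

Q = 2028485214001/403859754900 in ≈ 5.023 in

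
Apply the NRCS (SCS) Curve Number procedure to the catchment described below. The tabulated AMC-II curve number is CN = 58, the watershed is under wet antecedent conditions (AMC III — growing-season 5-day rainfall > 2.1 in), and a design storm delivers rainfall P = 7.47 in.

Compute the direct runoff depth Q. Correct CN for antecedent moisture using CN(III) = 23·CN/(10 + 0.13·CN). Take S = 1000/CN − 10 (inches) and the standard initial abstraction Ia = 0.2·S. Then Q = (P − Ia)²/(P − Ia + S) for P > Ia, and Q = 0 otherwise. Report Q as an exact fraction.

Q = 69387716667/14812936100 in ≈ 4.684 in

CN(III) from CN(II)=58: (23·58)/(10 + 0.13·58) = 66700/877 ≈ 76.055
Max retention: S = 1000/(66700/877) − 10 = 2100/667 in (≈ 3.148 in)
Ia = 0.2·(2100/667) = 420/667 in ≈ 0.630 in
Since P=7.470 > Ia=0.630: effective rainfall P−Ia = 456249/66700 in
Runoff Q = (P−Ia)²/(P−Ia+S) = (6.840)²/(6.840+3.148) = 69387716667/14812936100 ≈ 4.684 in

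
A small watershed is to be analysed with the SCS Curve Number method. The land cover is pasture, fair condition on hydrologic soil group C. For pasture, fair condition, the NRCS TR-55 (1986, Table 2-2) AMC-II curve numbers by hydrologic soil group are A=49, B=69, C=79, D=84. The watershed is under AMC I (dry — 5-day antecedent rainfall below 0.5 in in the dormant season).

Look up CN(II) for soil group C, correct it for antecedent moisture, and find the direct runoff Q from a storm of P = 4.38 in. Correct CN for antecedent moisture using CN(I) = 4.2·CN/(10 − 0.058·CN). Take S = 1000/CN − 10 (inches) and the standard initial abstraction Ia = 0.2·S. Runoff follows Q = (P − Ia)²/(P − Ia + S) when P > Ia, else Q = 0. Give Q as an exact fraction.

Q = 151314601/147338950 in ≈ 1.027 in

NRCS table: pasture, fair condition, soil group C → CN(II) = 79
Adjust CN=79 to AMC I: 4.2·79/(10 − 0.058·79) → (1659/5) ÷ (2709/500) = 7900/129 ≈ 61.240
Max retention: S = 1000/(7900/129) − 10 = 500/79 in (≈ 6.329 in)
Ia = 0.2·(500/79) = 100/79 in ≈ 1.266 in
P − Ia = 4.380 − 1.266 = 12301/3950 ≈ 3.114 in (> 0, runoff occurs)
Runoff Q = (P−Ia)²/(P−Ia+S) = (3.114)²/(3.114+6.329) = 151314601/147338950 ≈ 1.027 in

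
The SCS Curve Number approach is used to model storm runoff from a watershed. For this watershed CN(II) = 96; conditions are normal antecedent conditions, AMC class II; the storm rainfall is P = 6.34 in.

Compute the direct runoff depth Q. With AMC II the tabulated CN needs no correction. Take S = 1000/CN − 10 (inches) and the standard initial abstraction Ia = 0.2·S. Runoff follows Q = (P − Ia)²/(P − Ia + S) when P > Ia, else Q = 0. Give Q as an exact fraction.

Average conditions: CN = 96 (no AMC adjustment).
Max retention: S = 1000/96 − 10 = 5/12 in (≈ 0.417 in)
Ia = 0.2S: 0.2·0.417 = 0.083 in (exactly 1/12)
Since P=6.340 > Ia=0.083: effective rainfall P−Ia = 1877/300 in
Q: (1877/300)² ÷ (1001/150) = 3523129/600600 in (≈ 5.866 in)

Q = 3523129/600600 in ≈ 5.866 in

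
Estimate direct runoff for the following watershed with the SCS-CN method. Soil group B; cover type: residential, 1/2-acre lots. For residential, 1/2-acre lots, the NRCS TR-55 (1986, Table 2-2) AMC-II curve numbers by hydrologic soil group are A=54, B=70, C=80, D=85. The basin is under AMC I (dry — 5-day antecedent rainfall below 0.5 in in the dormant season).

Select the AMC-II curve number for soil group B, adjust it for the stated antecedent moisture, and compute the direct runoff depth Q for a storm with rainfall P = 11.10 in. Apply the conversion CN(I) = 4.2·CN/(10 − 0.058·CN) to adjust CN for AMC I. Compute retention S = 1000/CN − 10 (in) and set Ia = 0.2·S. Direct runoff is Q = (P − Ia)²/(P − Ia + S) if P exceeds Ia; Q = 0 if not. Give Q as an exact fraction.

NRCS table: residential, 1/2-acre lots, soil group B → CN(II) = 70
Adjust CN=70 to AMC I: 4.2·70/(10 − 0.058·70) → 294 ÷ (297/50) = 4900/99 ≈ 49.495
Retention S: 1000/CN − 10 with CN=49.495 → S = 500/49 ≈ 10.204 in
Ia = 0.2S: 0.2·10.204 = 2.041 in (exactly 100/49)
Since P=11.100 > Ia=2.041: effective rainfall P−Ia = 4439/490 in
Q = (4439/490)²/((4439/490) + 500/49) = (19704721/240100)/(9439/490) = 19704721/4625110 in ≈ 4.260 in

Q = 19704721/4625110 in ≈ 4.260 in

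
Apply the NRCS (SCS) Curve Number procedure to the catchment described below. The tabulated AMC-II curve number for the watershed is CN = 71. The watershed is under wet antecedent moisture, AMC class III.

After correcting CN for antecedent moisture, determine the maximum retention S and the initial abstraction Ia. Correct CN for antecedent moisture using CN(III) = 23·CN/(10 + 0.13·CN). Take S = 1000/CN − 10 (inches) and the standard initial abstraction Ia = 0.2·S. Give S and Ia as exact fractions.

Adjust CN=71 to AMC III: 23·71/(10 + 0.13·71) → 1633 ÷ (1923/100) = 163300/1923 ≈ 84.919
Max retention: S = 1000/(163300/1923) − 10 = 2900/1633 in (≈ 1.776 in)
Ia = 0.2S: 0.2·1.776 = 0.355 in (exactly 580/1633)

S = 2900/1633 in ≈ 1.776 in; Ia = 580/1633 in ≈ 0.355 in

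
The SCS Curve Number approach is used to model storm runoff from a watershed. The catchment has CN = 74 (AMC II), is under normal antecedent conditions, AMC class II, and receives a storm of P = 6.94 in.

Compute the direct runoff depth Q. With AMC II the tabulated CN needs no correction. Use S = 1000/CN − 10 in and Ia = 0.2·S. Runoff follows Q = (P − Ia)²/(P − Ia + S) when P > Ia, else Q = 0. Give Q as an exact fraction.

CN(II) = 74; AMC II needs no correction.
S = 1000/74 − 10 = 130/37 in ≈ 3.514 in
Ia = 0.2·(130/37) = 26/37 in ≈ 0.703 in
Excess rainfall: 6.940 − 0.703 = 6.237 in; P > Ia so Q > 0
Runoff Q = (P−Ia)²/(P−Ia+S) = (6.237)²/(6.237+3.514) = 133148521/33372150 ≈ 3.990 in

Q = 133148521/33372150 in ≈ 3.990 in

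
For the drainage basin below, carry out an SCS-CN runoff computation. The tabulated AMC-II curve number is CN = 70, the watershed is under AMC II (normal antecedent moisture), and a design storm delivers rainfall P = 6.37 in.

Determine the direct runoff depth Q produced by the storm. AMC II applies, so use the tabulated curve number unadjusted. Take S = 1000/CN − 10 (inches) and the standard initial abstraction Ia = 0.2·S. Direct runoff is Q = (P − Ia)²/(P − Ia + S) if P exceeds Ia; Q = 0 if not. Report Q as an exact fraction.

AMC II — tabulated CN = 70 applies directly.
Retention S: 1000/CN − 10 with CN=70.000 → S = 30/7 ≈ 4.286 in
Initial abstraction Ia = S/5 = (30/7)/5 = 6/7 ≈ 0.857 in
P − Ia = 6.370 − 0.857 = 3859/700 ≈ 5.513 in (> 0, runoff occurs)
Q: (3859/700)² ÷ (6859/700) = 14891881/4801300 in (≈ 3.102 in)

Q = 14891881/4801300 in ≈ 3.102 in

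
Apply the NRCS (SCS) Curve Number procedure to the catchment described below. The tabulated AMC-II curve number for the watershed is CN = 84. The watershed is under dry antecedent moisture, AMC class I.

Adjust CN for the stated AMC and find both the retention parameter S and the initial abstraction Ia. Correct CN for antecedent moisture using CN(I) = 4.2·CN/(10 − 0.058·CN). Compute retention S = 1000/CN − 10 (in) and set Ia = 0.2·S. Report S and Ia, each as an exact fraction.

Dry (AMC I): CN(I) = 4.2·84/(10 − 0.058·84) = (1764/5)/(641/125) = 44100/641 ≈ 68.799
S = 1000/(44100/641) − 10 = 2000/441 in ≈ 4.535 in
Ia = 0.2S: 0.2·4.535 = 0.907 in (exactly 400/441)

S = 2000/441 in ≈ 4.535 in; Ia = 400/441 in ≈ 0.907 in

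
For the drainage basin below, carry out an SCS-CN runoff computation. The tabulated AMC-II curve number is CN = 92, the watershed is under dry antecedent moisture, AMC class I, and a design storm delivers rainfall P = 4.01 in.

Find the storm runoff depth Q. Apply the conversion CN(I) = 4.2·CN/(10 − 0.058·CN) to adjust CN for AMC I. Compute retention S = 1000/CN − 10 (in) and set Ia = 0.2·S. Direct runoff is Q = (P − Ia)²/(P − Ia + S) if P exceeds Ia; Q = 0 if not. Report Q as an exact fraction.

Dry (AMC I): CN(I) = 4.2·92/(10 − 0.058·92) = (1932/5)/(583/125) = 48300/583 ≈ 82.847
S = 1000/(48300/583) − 10 = 1000/483 in ≈ 2.070 in
Ia = 0.2S: 0.2·2.070 = 0.414 in (exactly 200/483)
Since P=4.010 > Ia=0.414: effective rainfall P−Ia = 173683/48300 in
Q = (173683/48300)²/((173683/48300) + 1000/483) = (30165784489/2332890000)/(273683/48300) = 30165784489/13218888900 in ≈ 2.282 in

Q = 30165784489/13218888900 in ≈ 2.282 in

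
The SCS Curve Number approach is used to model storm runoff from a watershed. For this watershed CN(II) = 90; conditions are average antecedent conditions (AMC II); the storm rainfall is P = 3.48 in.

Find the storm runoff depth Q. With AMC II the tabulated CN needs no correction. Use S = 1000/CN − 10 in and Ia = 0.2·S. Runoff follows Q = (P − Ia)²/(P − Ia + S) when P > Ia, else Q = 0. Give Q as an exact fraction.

Q = 537289/221175 in ≈ 2.429 in

AMC II — tabulated CN = 90 applies directly.
Retention S: 1000/CN − 10 with CN=90.000 → S = 10/9 ≈ 1.111 in
Ia = 0.2·(10/9) = 2/9 in ≈ 0.222 in
Since P=3.480 > Ia=0.222: effective rainfall P−Ia = 733/225 in
Q: (733/225)² ÷ (983/225) = 537289/221175 in (≈ 2.429 in)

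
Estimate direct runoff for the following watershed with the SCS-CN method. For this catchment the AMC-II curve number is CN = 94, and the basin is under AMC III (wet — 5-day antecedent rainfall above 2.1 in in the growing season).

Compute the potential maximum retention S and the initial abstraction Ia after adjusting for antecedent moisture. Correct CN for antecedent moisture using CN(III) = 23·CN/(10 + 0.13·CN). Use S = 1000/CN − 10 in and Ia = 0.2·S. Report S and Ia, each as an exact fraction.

CN(III) from CN(II)=94: (23·94)/(10 + 0.13·94) = 108100/1111 ≈ 97.300
S = 1000/(108100/1111) − 10 = 300/1081 in ≈ 0.278 in
Ia = 0.2·(300/1081) = 60/1081 in ≈ 0.056 in

S = 300/1081 in ≈ 0.278 in; Ia = 60/1081 in ≈ 0.056 in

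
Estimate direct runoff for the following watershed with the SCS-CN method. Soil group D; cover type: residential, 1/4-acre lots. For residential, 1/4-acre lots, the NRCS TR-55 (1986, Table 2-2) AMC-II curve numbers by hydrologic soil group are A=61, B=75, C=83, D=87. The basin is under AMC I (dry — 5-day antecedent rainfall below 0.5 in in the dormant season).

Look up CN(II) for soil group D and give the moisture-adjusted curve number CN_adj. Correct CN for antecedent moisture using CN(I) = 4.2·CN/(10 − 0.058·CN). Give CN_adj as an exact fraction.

NRCS table: residential, 1/4-acre lots, soil group D → CN(II) = 87
Dry (AMC I): CN(I) = 4.2·87/(10 − 0.058·87) = (1827/5)/(2477/500) = 182700/2477 ≈ 73.759

CN_adj = 182700/2477 ≈ 73.759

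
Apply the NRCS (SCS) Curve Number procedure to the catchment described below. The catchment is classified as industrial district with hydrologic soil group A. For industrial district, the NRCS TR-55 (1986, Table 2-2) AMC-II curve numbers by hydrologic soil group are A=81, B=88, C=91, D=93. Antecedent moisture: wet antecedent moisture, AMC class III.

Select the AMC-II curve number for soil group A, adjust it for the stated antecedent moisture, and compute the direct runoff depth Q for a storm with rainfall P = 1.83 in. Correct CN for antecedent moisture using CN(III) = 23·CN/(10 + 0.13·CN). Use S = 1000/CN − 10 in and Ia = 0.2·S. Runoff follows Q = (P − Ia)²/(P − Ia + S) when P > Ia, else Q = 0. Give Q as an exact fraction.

Q = 91765979041/91832672700 in ≈ 0.999 in

NRCS table: industrial district, soil group A → CN(II) = 81
CN(III) from CN(II)=81: (23·81)/(10 + 0.13·81) = 186300/2053 ≈ 90.745
Max retention: S = 1000/(186300/2053) − 10 = 1900/1863 in (≈ 1.020 in)
Ia = 0.2·(1900/1863) = 380/1863 in ≈ 0.204 in
P − Ia = 1.830 − 0.204 = 302929/186300 ≈ 1.626 in (> 0, runoff occurs)
Runoff Q = (P−Ia)²/(P−Ia+S) = (1.626)²/(1.626+1.020) = 91765979041/91832672700 ≈ 0.999 in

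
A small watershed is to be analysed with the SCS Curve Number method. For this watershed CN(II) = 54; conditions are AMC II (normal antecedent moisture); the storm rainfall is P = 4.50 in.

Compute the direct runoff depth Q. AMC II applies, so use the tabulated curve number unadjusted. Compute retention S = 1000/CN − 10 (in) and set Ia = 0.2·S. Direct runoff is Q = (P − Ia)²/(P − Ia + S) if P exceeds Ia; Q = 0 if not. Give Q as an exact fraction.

Q = 22801/32994 in ≈ 0.691 in

Average conditions: CN = 54 (no AMC adjustment).
Retention S: 1000/CN − 10 with CN=54.000 → S = 230/27 ≈ 8.519 in
Initial abstraction Ia = S/5 = (230/27)/5 = 46/27 ≈ 1.704 in
Excess rainfall: 4.500 − 1.704 = 2.796 in; P > Ia so Q > 0
Q = (151/54)²/((151/54) + 230/27) = (22801/2916)/(611/54) = 22801/32994 in ≈ 0.691 in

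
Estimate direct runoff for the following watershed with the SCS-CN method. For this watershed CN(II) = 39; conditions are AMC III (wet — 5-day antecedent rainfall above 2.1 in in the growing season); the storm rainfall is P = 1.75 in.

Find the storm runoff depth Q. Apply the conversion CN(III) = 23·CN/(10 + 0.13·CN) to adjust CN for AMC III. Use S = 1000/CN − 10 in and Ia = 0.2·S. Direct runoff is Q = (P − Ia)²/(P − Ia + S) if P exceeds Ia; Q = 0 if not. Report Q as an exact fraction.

Adjust CN=39 to AMC III: 23·39/(10 + 0.13·39) → 897 ÷ (1507/100) = 89700/1507 ≈ 59.522
Max retention: S = 1000/(89700/1507) − 10 = 6100/897 in (≈ 6.800 in)
Ia = 0.2S: 0.2·6.800 = 1.360 in (exactly 1220/897)
P − Ia = 1.750 − 1.360 = 1399/3588 ≈ 0.390 in (> 0, runoff occurs)
Q: (1399/3588)² ÷ (25799/3588) = 1957201/92566812 in (≈ 0.021 in)

Q = 1957201/92566812 in ≈ 0.021 in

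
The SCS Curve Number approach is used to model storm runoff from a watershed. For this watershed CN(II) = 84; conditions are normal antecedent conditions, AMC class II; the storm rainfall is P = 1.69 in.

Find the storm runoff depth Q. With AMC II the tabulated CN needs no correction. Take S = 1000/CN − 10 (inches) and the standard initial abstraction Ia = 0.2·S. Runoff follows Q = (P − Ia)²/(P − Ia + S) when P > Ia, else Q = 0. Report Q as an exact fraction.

CN(II) = 84; AMC II needs no correction.
Max retention: S = 1000/84 − 10 = 40/21 in (≈ 1.905 in)
Ia = 0.2·(40/21) = 8/21 in ≈ 0.381 in
P − Ia = 1.690 − 0.381 = 2749/2100 ≈ 1.309 in (> 0, runoff occurs)
Runoff Q = (P−Ia)²/(P−Ia+S) = (1.309)²/(1.309+1.905) = 7557001/14172900 ≈ 0.533 in

Q = 7557001/14172900 in ≈ 0.533 in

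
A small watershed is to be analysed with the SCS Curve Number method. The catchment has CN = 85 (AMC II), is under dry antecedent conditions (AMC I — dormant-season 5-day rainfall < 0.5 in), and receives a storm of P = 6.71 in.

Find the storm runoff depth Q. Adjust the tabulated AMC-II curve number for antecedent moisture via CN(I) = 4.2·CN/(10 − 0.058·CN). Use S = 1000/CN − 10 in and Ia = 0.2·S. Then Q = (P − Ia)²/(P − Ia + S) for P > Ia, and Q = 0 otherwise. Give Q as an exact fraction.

Adjust CN=85 to AMC I: 4.2·85/(10 − 0.058·85) → 357 ÷ (507/100) = 11900/169 ≈ 70.414
S = 1000/(11900/169) − 10 = 500/119 in ≈ 4.202 in
Ia = 0.2·(500/119) = 100/119 in ≈ 0.840 in
Since P=6.710 > Ia=0.840: effective rainfall P−Ia = 69849/11900 in
Runoff Q = (P−Ia)²/(P−Ia+S) = (5.870)²/(5.870+4.202) = 4878882801/1426203100 ≈ 3.421 in

Q = 4878882801/1426203100 in ≈ 3.421 in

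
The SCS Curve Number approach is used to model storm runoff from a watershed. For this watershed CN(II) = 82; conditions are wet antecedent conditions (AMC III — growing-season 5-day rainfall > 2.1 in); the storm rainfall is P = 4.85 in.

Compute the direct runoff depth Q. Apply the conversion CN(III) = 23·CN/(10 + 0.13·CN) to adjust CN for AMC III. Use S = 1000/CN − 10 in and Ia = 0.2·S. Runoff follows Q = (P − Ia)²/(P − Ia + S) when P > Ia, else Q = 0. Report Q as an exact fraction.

CN(III) from CN(II)=82: (23·82)/(10 + 0.13·82) = 94300/1033 ≈ 91.288
Max retention: S = 1000/(94300/1033) − 10 = 900/943 in (≈ 0.954 in)
Ia = 0.2·(900/943) = 180/943 in ≈ 0.191 in
Since P=4.850 > Ia=0.191: effective rainfall P−Ia = 87871/18860 in
Q = (87871/18860)²/((87871/18860) + 900/943) = (7721312641/355699600)/(105871/18860) = 7721312641/1996727060 in ≈ 3.867 in

Q = 7721312641/1996727060 in ≈ 3.867 in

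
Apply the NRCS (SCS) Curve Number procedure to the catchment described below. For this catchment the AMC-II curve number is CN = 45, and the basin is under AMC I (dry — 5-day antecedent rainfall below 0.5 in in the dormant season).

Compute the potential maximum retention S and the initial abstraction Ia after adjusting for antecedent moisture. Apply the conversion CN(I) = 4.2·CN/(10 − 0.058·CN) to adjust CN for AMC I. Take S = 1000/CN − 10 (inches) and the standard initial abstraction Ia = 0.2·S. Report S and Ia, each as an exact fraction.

CN(I) from CN(II)=45: (4.2·45)/(10 − 0.058·45) = 18900/739 ≈ 25.575
Max retention: S = 1000/(18900/739) − 10 = 5500/189 in (≈ 29.101 in)
Ia = 0.2·(5500/189) = 1100/189 in ≈ 5.820 in

S = 5500/189 in ≈ 29.101 in; Ia = 1100/189 in ≈ 5.820 in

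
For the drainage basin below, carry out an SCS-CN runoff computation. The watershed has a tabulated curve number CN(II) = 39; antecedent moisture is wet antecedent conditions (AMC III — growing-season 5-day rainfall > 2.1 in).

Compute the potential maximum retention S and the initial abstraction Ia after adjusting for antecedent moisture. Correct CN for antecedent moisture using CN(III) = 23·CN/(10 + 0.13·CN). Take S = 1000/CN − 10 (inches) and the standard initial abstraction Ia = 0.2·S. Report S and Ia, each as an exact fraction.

S = 6100/897 in ≈ 6.800 in; Ia = 1220/897 in ≈ 1.360 in

CN(III) from CN(II)=39: (23·39)/(10 + 0.13·39) = 89700/1507 ≈ 59.522
Retention S: 1000/CN − 10 with CN=59.522 → S = 6100/897 ≈ 6.800 in
Ia = 0.2·(6100/897) = 1220/897 in ≈ 1.360 in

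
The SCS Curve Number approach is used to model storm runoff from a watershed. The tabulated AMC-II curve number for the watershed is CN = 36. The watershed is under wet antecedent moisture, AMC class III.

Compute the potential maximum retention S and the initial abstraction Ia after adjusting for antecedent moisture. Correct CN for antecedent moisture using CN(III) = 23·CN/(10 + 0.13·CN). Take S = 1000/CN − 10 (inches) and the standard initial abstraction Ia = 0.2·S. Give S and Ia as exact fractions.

S = 1600/207 in ≈ 7.729 in; Ia = 320/207 in ≈ 1.546 in

Wet (AMC III): CN(III) = 23·36/(10 + 0.13·36) = 828/(367/25) = 20700/367 ≈ 56.403
Retention S: 1000/CN − 10 with CN=56.403 → S = 1600/207 ≈ 7.729 in
Ia = 0.2S: 0.2·7.729 = 1.546 in (exactly 320/207)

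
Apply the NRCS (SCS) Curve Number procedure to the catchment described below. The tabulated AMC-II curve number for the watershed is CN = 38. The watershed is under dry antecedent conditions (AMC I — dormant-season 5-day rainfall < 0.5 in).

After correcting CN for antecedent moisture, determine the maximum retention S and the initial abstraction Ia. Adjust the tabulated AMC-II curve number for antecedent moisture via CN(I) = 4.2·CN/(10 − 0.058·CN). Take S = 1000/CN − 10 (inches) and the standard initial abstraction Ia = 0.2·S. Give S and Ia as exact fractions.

S = 15500/399 in ≈ 38.847 in; Ia = 3100/399 in ≈ 7.769 in

Dry (AMC I): CN(I) = 4.2·38/(10 − 0.058·38) = (798/5)/(1949/250) = 39900/1949 ≈ 20.472
Max retention: S = 1000/(39900/1949) − 10 = 15500/399 in (≈ 38.847 in)
Initial abstraction Ia = S/5 = (15500/399)/5 = 3100/399 ≈ 7.769 in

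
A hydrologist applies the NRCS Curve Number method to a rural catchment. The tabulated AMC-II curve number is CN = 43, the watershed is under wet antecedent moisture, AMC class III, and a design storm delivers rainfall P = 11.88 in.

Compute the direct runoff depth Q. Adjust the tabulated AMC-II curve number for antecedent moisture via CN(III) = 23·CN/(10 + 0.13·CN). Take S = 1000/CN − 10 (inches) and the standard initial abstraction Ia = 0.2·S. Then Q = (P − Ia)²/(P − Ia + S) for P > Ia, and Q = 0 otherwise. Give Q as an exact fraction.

Wet (AMC III): CN(III) = 23·43/(10 + 0.13·43) = 989/(1559/100) = 98900/1559 ≈ 63.438
Max retention: S = 1000/(98900/1559) − 10 = 5700/989 in (≈ 5.763 in)
Ia = 0.2S: 0.2·5.763 = 1.153 in (exactly 1140/989)
Excess rainfall: 11.880 − 1.153 = 10.727 in; P > Ia so Q > 0
Q = (265233/24725)²/((265233/24725) + 5700/989) = (70348544289/611325625)/(407733/24725) = 23449514763/3360399475 in ≈ 6.978 in

Q = 23449514763/3360399475 in ≈ 6.978 in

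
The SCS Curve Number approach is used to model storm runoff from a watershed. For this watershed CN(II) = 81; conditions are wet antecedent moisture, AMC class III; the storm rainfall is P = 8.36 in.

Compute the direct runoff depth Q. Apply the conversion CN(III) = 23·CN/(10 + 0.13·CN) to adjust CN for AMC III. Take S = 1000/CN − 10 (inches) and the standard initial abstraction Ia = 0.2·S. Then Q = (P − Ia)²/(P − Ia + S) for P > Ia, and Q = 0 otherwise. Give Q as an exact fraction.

Q = 7594680931/1047611475 in ≈ 7.250 in

Adjust CN=81 to AMC III: 23·81/(10 + 0.13·81) → 1863 ÷ (2053/100) = 186300/2053 ≈ 90.745
Retention S: 1000/CN − 10 with CN=90.745 → S = 1900/1863 ≈ 1.020 in
Initial abstraction Ia = S/5 = (1900/1863)/5 = 380/1863 ≈ 0.204 in
Excess rainfall: 8.360 − 0.204 = 8.156 in; P > Ia so Q > 0
Q: (379867/46575)² ÷ (427367/46575) = 7594680931/1047611475 in (≈ 7.250 in)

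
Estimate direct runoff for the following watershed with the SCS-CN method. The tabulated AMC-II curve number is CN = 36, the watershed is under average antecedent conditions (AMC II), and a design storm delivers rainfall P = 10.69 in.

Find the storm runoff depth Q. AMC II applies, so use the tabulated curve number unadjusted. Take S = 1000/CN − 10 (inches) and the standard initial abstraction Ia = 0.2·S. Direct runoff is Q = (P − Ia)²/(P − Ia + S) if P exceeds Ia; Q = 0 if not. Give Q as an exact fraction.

Q = 41229241/20178900 in ≈ 2.043 in

CN(II) = 36; AMC II needs no correction.
Retention S: 1000/CN − 10 with CN=36.000 → S = 160/9 ≈ 17.778 in
Ia = 0.2S: 0.2·17.778 = 3.556 in (exactly 32/9)
Since P=10.690 > Ia=3.556: effective rainfall P−Ia = 6421/900 in
Q = (6421/900)²/((6421/900) + 160/9) = (41229241/810000)/(22421/900) = 41229241/20178900 in ≈ 2.043 in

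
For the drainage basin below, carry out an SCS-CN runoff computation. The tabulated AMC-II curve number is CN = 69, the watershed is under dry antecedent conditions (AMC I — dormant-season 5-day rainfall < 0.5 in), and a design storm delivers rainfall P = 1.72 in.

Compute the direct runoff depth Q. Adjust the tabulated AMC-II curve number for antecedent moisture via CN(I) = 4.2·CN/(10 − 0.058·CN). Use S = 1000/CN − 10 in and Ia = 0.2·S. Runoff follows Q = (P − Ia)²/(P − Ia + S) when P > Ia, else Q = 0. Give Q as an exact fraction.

Q = 0 in ≈ 0.000 in

Dry (AMC I): CN(I) = 4.2·69/(10 − 0.058·69) = (1449/5)/(2999/500) = 144900/2999 ≈ 48.316
Retention S: 1000/CN − 10 with CN=48.316 → S = 15500/1449 ≈ 10.697 in
Ia = 0.2·(15500/1449) = 3100/1449 in ≈ 2.139 in
P = 1.720 ≤ Ia = 2.139 in: entire storm abstracted, Q = 0.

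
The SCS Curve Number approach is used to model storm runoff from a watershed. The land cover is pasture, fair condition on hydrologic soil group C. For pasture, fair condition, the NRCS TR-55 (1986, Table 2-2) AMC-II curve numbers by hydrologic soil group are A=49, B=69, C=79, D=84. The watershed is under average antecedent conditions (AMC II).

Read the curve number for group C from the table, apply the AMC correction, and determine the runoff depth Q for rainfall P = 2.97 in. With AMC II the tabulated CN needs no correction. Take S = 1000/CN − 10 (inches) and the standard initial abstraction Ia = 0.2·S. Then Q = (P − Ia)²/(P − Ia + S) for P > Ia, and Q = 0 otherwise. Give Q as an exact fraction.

Q = 123687723/106025900 in ≈ 1.167 in

NRCS table: pasture, fair condition, soil group C → CN(II) = 79
AMC II — tabulated CN = 79 applies directly.
S = 1000/79 − 10 = 210/79 in ≈ 2.658 in
Initial abstraction Ia = S/5 = (210/79)/5 = 42/79 ≈ 0.532 in
Since P=2.970 > Ia=0.532: effective rainfall P−Ia = 19263/7900 in
Runoff Q = (P−Ia)²/(P−Ia+S) = (2.438)²/(2.438+2.658) = 123687723/106025900 ≈ 1.167 in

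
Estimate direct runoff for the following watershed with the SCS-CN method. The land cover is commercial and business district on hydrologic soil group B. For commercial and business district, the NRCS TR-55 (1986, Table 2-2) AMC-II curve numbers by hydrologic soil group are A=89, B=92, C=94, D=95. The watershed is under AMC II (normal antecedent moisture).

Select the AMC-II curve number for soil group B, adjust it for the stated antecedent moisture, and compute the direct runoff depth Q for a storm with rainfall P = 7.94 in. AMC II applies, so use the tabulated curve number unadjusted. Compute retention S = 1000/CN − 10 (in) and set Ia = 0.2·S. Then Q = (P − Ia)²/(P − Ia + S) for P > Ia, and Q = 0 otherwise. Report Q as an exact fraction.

Q = 79762761/11420650 in ≈ 6.984 in

NRCS table: commercial and business district, soil group B → CN(II) = 92
CN(II) = 92; AMC II needs no correction.
Retention S: 1000/CN − 10 with CN=92.000 → S = 20/23 ≈ 0.870 in
Initial abstraction Ia = S/5 = (20/23)/5 = 4/23 ≈ 0.174 in
P − Ia = 7.940 − 0.174 = 8931/1150 ≈ 7.766 in (> 0, runoff occurs)
Q = (8931/1150)²/((8931/1150) + 20/23) = (79762761/1322500)/(9931/1150) = 79762761/11420650 in ≈ 6.984 in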